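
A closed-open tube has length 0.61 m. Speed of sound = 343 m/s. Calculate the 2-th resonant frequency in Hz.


Given values:
  Tube type: closed-open, L = 0.61 m, c = 343 m/s, n = 2
Formula: f_n = (2n - 1) * c / (4 * L)
Compute 2n - 1 = 2*2 - 1 = 3
Compute 4 * L = 4 * 0.61 = 2.44
f = 3 * 343 / 2.44
f = 421.72

421.72 Hz


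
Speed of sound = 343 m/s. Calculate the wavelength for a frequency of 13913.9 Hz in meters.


Given values:
  c = 343 m/s, f = 13913.9 Hz
Formula: lambda = c / f
lambda = 343 / 13913.9
lambda = 0.0247

0.0247 m


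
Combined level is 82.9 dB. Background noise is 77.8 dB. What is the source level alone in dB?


Given values:
  L_total = 82.9 dB, L_bg = 77.8 dB
Formula: L_source = 10 * log10(10^(L_total/10) - 10^(L_bg/10))
Convert to linear:
  10^(82.9/10) = 194984459.9758
  10^(77.8/10) = 60255958.6074
Difference: 194984459.9758 - 60255958.6074 = 134728501.3684
L_source = 10 * log10(134728501.3684) = 81.29

81.29 dB


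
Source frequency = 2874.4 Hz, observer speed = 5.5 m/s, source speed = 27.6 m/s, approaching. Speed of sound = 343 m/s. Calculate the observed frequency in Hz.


Given values:
  f_s = 2874.4 Hz, v_o = 5.5 m/s, v_s = 27.6 m/s
  Direction: approaching
Formula: f_o = f_s * (c + v_o) / (c - v_s)
Numerator: c + v_o = 343 + 5.5 = 348.5
Denominator: c - v_s = 343 - 27.6 = 315.4
f_o = 2874.4 * 348.5 / 315.4 = 3176.06

3176.06 Hz


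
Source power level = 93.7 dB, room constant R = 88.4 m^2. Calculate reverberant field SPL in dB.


Given values:
  Lw = 93.7 dB, R = 88.4 m^2
Formula: SPL = Lw + 10 * log10(4 / R)
Compute 4 / R = 4 / 88.4 = 0.045249
Compute 10 * log10(0.045249) = -13.4439
SPL = 93.7 + (-13.4439) = 80.26

80.26 dB


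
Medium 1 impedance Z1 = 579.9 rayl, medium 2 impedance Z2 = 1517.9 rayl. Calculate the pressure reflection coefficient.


Given values:
  Z1 = 579.9 rayl, Z2 = 1517.9 rayl
Formula: R = (Z2 - Z1) / (Z2 + Z1)
Numerator: Z2 - Z1 = 1517.9 - 579.9 = 938.0
Denominator: Z2 + Z1 = 1517.9 + 579.9 = 2097.8
R = 938.0 / 2097.8 = 0.4471

0.4471


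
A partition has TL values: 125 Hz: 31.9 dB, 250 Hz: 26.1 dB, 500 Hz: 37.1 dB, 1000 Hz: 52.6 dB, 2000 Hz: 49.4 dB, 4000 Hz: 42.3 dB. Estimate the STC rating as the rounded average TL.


Given TL values at each frequency:
  125 Hz: 31.9 dB
  250 Hz: 26.1 dB
  500 Hz: 37.1 dB
  1000 Hz: 52.6 dB
  2000 Hz: 49.4 dB
  4000 Hz: 42.3 dB
Formula: STC ~ round(average of TL values)
Sum = 31.9 + 26.1 + 37.1 + 52.6 + 49.4 + 42.3 = 239.4
Average = 239.4 / 6 = 39.9
Rounded: 40

40


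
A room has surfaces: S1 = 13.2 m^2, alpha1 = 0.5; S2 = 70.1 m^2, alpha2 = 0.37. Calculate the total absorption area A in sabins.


Given surfaces:
  Surface 1: 13.2 * 0.5 = 6.6
  Surface 2: 70.1 * 0.37 = 25.937
Formula: A = sum(Si * alpha_i)
A = 6.6 + 25.937
A = 32.54

32.54 sabins


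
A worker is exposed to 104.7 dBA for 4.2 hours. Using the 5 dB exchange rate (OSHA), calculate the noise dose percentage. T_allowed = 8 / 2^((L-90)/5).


Given values:
  L = 104.7 dBA, T = 4.2 hours
Formula: T_allowed = 8 / 2^((L - 90) / 5)
Compute exponent: (104.7 - 90) / 5 = 2.94
Compute 2^(2.94) = 7.674113
T_allowed = 8 / 7.674113 = 1.042466 hours
Dose = (T / T_allowed) * 100
Dose = (4.2 / 1.042466) * 100 = 402.89

402.89 %


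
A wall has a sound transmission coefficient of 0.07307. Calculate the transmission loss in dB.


Given values:
  tau = 0.07307
Formula: TL = 10 * log10(1 / tau)
Compute 1 / tau = 1 / 0.07307 = 13.6855
Compute log10(13.6855) = 1.136261
TL = 10 * 1.136261 = 11.36

11.36 dB


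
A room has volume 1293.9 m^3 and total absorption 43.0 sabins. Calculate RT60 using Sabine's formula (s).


Given values:
  V = 1293.9 m^3
  A = 43.0 sabins
Formula: RT60 = 0.161 * V / A
Numerator: 0.161 * 1293.9 = 208.3179
RT60 = 208.3179 / 43.0 = 4.845

4.845 s


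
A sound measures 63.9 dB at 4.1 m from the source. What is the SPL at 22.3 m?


Given values:
  SPL1 = 63.9 dB, r1 = 4.1 m, r2 = 22.3 m
Formula: SPL2 = SPL1 - 20 * log10(r2 / r1)
Compute ratio: r2 / r1 = 22.3 / 4.1 = 5.439
Compute log10: log10(5.439) = 0.735519
Compute drop: 20 * 0.735519 = 14.7104
SPL2 = 63.9 - 14.7104 = 49.19

49.19 dB


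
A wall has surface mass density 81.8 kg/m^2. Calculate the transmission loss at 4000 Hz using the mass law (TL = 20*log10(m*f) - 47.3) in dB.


Given values:
  m = 81.8 kg/m^2, f = 4000 Hz
Formula: TL = 20 * log10(m * f) - 47.3
Compute m * f = 81.8 * 4000 = 327200.0
Compute log10(327200.0) = 5.514813
Compute 20 * 5.514813 = 110.2963
TL = 110.2963 - 47.3 = 63.0

63.0 dB


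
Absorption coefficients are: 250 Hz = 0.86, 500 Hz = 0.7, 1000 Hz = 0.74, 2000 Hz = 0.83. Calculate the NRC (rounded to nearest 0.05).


Given values:
  a_250 = 0.86, a_500 = 0.7
  a_1000 = 0.74, a_2000 = 0.83
Formula: NRC = (a250 + a500 + a1000 + a2000) / 4
Sum = 0.86 + 0.7 + 0.74 + 0.83 = 3.13
NRC = 3.13 / 4 = 0.7825
Rounded to nearest 0.05: 0.8

0.8


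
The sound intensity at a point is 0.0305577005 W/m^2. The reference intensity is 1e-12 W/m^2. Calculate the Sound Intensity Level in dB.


Given values:
  I = 0.0305577005 W/m^2
  I_ref = 1e-12 W/m^2
Formula: SIL = 10 * log10(I / I_ref)
Compute ratio: I / I_ref = 30557700500
Compute log10: log10(30557700500) = 10.485121
Multiply: SIL = 10 * 10.485121 = 104.85

104.85 dB


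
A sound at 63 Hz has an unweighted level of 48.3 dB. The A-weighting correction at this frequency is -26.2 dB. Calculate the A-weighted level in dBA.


Given values:
  SPL = 48.3 dB
  A-weighting at 63 Hz = -26.2 dB
Formula: L_A = SPL + A_weight
L_A = 48.3 + (-26.2)
L_A = 22.1

22.1 dBA


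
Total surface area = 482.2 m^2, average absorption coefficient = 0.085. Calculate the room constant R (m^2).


Given values:
  S = 482.2 m^2, alpha = 0.085
Formula: R = S * alpha / (1 - alpha)
Numerator: 482.2 * 0.085 = 40.987
Denominator: 1 - 0.085 = 0.915
R = 40.987 / 0.915 = 44.79

44.79 m^2


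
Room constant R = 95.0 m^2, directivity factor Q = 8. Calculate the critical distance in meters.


Given values:
  R = 95.0 m^2, Q = 8
Formula: d_c = 0.141 * sqrt(Q * R)
Compute Q * R = 8 * 95.0 = 760.0
Compute sqrt(760.0) = 27.5681
d_c = 0.141 * 27.5681 = 3.887

3.887 m


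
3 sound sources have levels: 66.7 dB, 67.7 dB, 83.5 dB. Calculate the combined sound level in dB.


Formula: L_total = 10 * log10( sum(10^(Li/10)) )
  Source 1: 10^(66.7/10) = 4677351.4129
  Source 2: 10^(67.7/10) = 5888436.5536
  Source 3: 10^(83.5/10) = 223872113.8568
Sum of linear values = 234437901.8233
L_total = 10 * log10(234437901.8233) = 83.7

83.7 dB


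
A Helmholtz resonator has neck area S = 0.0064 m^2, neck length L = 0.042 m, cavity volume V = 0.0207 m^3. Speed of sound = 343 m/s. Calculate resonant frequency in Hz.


Given values:
  S = 0.0064 m^2, L = 0.042 m, V = 0.0207 m^3, c = 343 m/s
Formula: f = (c / (2*pi)) * sqrt(S / (V * L))
Compute V * L = 0.0207 * 0.042 = 0.0008694
Compute S / (V * L) = 0.0064 / 0.0008694 = 7.3614
Compute sqrt(7.3614) = 2.71319
Compute c / (2*pi) = 343 / 6.283185 = 54.590148
f = 54.590148 * 2.71319 = 148.11

148.11 Hz


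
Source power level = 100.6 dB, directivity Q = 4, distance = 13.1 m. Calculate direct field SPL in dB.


Given values:
  Lw = 100.6 dB, Q = 4, r = 13.1 m
Formula: SPL = Lw + 10 * log10(Q / (4 * pi * r^2))
Compute 4 * pi * r^2 = 4 * pi * 13.1^2 = 2156.5149
Compute Q / denom = 4 / 2156.5149 = 0.00185484
Compute 10 * log10(0.00185484) = -27.3169
SPL = 100.6 + (-27.3169) = 73.28

73.28 dB


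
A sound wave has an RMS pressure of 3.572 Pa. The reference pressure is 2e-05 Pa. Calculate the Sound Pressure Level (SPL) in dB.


Given values:
  p = 3.572 Pa
  p_ref = 2e-05 Pa
Formula: SPL = 20 * log10(p / p_ref)
Compute ratio: p / p_ref = 3.572 / 2e-05 = 178600
Compute log10: log10(178600) = 5.251881
Multiply: SPL = 20 * 5.251881 = 105.04

105.04 dB


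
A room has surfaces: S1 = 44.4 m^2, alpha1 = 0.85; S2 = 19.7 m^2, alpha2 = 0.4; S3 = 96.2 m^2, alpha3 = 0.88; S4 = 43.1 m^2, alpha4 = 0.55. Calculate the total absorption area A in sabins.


Given surfaces:
  Surface 1: 44.4 * 0.85 = 37.74
  Surface 2: 19.7 * 0.4 = 7.88
  Surface 3: 96.2 * 0.88 = 84.656
  Surface 4: 43.1 * 0.55 = 23.705
Formula: A = sum(Si * alpha_i)
A = 37.74 + 7.88 + 84.656 + 23.705
A = 153.98

153.98 sabins


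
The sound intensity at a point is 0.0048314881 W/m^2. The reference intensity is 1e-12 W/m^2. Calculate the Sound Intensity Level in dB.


Given values:
  I = 0.0048314881 W/m^2
  I_ref = 1e-12 W/m^2
Formula: SIL = 10 * log10(I / I_ref)
Compute ratio: I / I_ref = 4831488100
Compute log10: log10(4831488100) = 9.684081
Multiply: SIL = 10 * 9.684081 = 96.84

96.84 dB


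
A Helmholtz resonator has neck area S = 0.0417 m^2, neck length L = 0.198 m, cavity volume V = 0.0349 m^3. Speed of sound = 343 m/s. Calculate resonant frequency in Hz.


Given values:
  S = 0.0417 m^2, L = 0.198 m, V = 0.0349 m^3, c = 343 m/s
Formula: f = (c / (2*pi)) * sqrt(S / (V * L))
Compute V * L = 0.0349 * 0.198 = 0.0069102
Compute S / (V * L) = 0.0417 / 0.0069102 = 6.0346
Compute sqrt(6.0346) = 2.456542
Compute c / (2*pi) = 343 / 6.283185 = 54.590148
f = 54.590148 * 2.456542 = 134.1

134.1 Hz


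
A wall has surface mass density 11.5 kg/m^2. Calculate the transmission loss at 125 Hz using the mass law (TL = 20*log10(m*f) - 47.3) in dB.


Given values:
  m = 11.5 kg/m^2, f = 125 Hz
Formula: TL = 20 * log10(m * f) - 47.3
Compute m * f = 11.5 * 125 = 1437.5
Compute log10(1437.5) = 3.157608
Compute 20 * 3.157608 = 63.1522
TL = 63.1522 - 47.3 = 15.85

15.85 dB


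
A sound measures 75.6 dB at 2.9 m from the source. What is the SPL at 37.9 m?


Given values:
  SPL1 = 75.6 dB, r1 = 2.9 m, r2 = 37.9 m
Formula: SPL2 = SPL1 - 20 * log10(r2 / r1)
Compute ratio: r2 / r1 = 37.9 / 2.9 = 13.069
Compute log10: log10(13.069) = 1.116242
Compute drop: 20 * 1.116242 = 22.3248
SPL2 = 75.6 - 22.3248 = 53.28

53.28 dB


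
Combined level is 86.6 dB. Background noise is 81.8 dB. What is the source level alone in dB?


Given values:
  L_total = 86.6 dB, L_bg = 81.8 dB
Formula: L_source = 10 * log10(10^(L_total/10) - 10^(L_bg/10))
Convert to linear:
  10^(86.6/10) = 457088189.6149
  10^(81.8/10) = 151356124.8436
Difference: 457088189.6149 - 151356124.8436 = 305732064.7713
L_source = 10 * log10(305732064.7713) = 84.85

84.85 dB


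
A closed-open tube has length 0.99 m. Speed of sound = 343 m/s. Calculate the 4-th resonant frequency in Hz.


Given values:
  Tube type: closed-open, L = 0.99 m, c = 343 m/s, n = 4
Formula: f_n = (2n - 1) * c / (4 * L)
Compute 2n - 1 = 2*4 - 1 = 7
Compute 4 * L = 4 * 0.99 = 3.96
f = 7 * 343 / 3.96
f = 606.31

606.31 Hz


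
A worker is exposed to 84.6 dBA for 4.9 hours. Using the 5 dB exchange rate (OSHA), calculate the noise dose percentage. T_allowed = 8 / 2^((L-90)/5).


Given values:
  L = 84.6 dBA, T = 4.9 hours
Formula: T_allowed = 8 / 2^((L - 90) / 5)
Compute exponent: (84.6 - 90) / 5 = -1.08
Compute 2^(-1.08) = 0.473029
T_allowed = 8 / 0.473029 = 16.912282 hours
Dose = (T / T_allowed) * 100
Dose = (4.9 / 16.912282) * 100 = 28.97

28.97 %


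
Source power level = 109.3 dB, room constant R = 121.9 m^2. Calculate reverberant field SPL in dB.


Given values:
  Lw = 109.3 dB, R = 121.9 m^2
Formula: SPL = Lw + 10 * log10(4 / R)
Compute 4 / R = 4 / 121.9 = 0.032814
Compute 10 * log10(0.032814) = -14.8394
SPL = 109.3 + (-14.8394) = 94.46

94.46 dB


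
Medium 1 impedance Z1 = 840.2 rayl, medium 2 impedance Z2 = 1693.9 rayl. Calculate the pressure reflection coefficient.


Given values:
  Z1 = 840.2 rayl, Z2 = 1693.9 rayl
Formula: R = (Z2 - Z1) / (Z2 + Z1)
Numerator: Z2 - Z1 = 1693.9 - 840.2 = 853.7
Denominator: Z2 + Z1 = 1693.9 + 840.2 = 2534.1
R = 853.7 / 2534.1 = 0.3369

0.3369


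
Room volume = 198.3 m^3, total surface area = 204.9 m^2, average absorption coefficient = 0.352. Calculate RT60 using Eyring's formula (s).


Given values:
  V = 198.3 m^3, S = 204.9 m^2, alpha = 0.352
Formula: RT60 = 0.161 * V / (-S * ln(1 - alpha))
Compute ln(1 - 0.352) = ln(0.648) = -0.433865
Denominator: -204.9 * -0.433865 = 88.8989
Numerator: 0.161 * 198.3 = 31.9263
RT60 = 31.9263 / 88.8989 = 0.359

0.359 s


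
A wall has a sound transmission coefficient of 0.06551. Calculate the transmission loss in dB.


Given values:
  tau = 0.06551
Formula: TL = 10 * log10(1 / tau)
Compute 1 / tau = 1 / 0.06551 = 15.2648
Compute log10(15.2648) = 1.183691
TL = 10 * 1.183691 = 11.84

11.84 dB


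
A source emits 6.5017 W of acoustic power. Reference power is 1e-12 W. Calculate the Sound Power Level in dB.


Given values:
  W = 6.5017 W
  W_ref = 1e-12 W
Formula: SWL = 10 * log10(W / W_ref)
Compute ratio: W / W_ref = 6501700000000
Compute log10: log10(6501700000000) = 12.813027
Multiply: SWL = 10 * 12.813027 = 128.13

128.13 dB


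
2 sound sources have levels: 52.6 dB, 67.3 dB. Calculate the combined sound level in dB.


Formula: L_total = 10 * log10( sum(10^(Li/10)) )
  Source 1: 10^(52.6/10) = 181970.0859
  Source 2: 10^(67.3/10) = 5370317.9637
Sum of linear values = 5552288.0496
L_total = 10 * log10(5552288.0496) = 67.44

67.44 dB


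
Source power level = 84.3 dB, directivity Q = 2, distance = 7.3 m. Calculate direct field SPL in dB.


Given values:
  Lw = 84.3 dB, Q = 2, r = 7.3 m
Formula: SPL = Lw + 10 * log10(Q / (4 * pi * r^2))
Compute 4 * pi * r^2 = 4 * pi * 7.3^2 = 669.6619
Compute Q / denom = 2 / 669.6619 = 0.00298658
Compute 10 * log10(0.00298658) = -25.2483
SPL = 84.3 + (-25.2483) = 59.05

59.05 dB


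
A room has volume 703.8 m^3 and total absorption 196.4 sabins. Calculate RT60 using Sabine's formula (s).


Given values:
  V = 703.8 m^3
  A = 196.4 sabins
Formula: RT60 = 0.161 * V / A
Numerator: 0.161 * 703.8 = 113.3118
RT60 = 113.3118 / 196.4 = 0.577

0.577 s


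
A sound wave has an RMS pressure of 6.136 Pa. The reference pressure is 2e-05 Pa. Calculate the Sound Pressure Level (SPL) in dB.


Given values:
  p = 6.136 Pa
  p_ref = 2e-05 Pa
Formula: SPL = 20 * log10(p / p_ref)
Compute ratio: p / p_ref = 6.136 / 2e-05 = 306800
Compute log10: log10(306800) = 5.486855
Multiply: SPL = 20 * 5.486855 = 109.74

109.74 dB


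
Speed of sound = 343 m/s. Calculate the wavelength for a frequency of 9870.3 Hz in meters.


Given values:
  c = 343 m/s, f = 9870.3 Hz
Formula: lambda = c / f
lambda = 343 / 9870.3
lambda = 0.0348

0.0348 m


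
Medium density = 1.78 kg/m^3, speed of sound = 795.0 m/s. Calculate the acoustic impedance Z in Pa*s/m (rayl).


Given values:
  rho = 1.78 kg/m^3
  c = 795.0 m/s
Formula: Z = rho * c
Z = 1.78 * 795.0
Z = 1415.1

1415.1 rayl


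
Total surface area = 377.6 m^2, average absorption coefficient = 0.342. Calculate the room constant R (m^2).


Given values:
  S = 377.6 m^2, alpha = 0.342
Formula: R = S * alpha / (1 - alpha)
Numerator: 377.6 * 0.342 = 129.1392
Denominator: 1 - 0.342 = 0.658
R = 129.1392 / 0.658 = 196.26

196.26 m^2


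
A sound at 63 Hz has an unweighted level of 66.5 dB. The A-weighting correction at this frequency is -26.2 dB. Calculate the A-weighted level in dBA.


Given values:
  SPL = 66.5 dB
  A-weighting at 63 Hz = -26.2 dB
Formula: L_A = SPL + A_weight
L_A = 66.5 + (-26.2)
L_A = 40.3

40.3 dBA


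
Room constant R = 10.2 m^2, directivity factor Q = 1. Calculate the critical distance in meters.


Given values:
  R = 10.2 m^2, Q = 1
Formula: d_c = 0.141 * sqrt(Q * R)
Compute Q * R = 1 * 10.2 = 10.2
Compute sqrt(10.2) = 3.1937
d_c = 0.141 * 3.1937 = 0.45

0.45 m


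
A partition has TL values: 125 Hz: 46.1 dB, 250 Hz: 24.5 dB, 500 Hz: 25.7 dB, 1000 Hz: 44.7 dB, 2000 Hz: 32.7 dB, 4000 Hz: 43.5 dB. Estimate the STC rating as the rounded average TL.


Given TL values at each frequency:
  125 Hz: 46.1 dB
  250 Hz: 24.5 dB
  500 Hz: 25.7 dB
  1000 Hz: 44.7 dB
  2000 Hz: 32.7 dB
  4000 Hz: 43.5 dB
Formula: STC ~ round(average of TL values)
Sum = 46.1 + 24.5 + 25.7 + 44.7 + 32.7 + 43.5 = 217.2
Average = 217.2 / 6 = 36.2
Rounded: 36

36


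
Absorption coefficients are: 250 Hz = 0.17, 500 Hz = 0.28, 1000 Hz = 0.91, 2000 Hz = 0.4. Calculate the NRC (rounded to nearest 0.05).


Given values:
  a_250 = 0.17, a_500 = 0.28
  a_1000 = 0.91, a_2000 = 0.4
Formula: NRC = (a250 + a500 + a1000 + a2000) / 4
Sum = 0.17 + 0.28 + 0.91 + 0.4 = 1.76
NRC = 1.76 / 4 = 0.44
Rounded to nearest 0.05: 0.45

0.45


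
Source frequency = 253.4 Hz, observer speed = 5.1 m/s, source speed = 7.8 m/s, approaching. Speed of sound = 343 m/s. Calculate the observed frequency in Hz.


Given values:
  f_s = 253.4 Hz, v_o = 5.1 m/s, v_s = 7.8 m/s
  Direction: approaching
Formula: f_o = f_s * (c + v_o) / (c - v_s)
Numerator: c + v_o = 343 + 5.1 = 348.1
Denominator: c - v_s = 343 - 7.8 = 335.2
f_o = 253.4 * 348.1 / 335.2 = 263.15

263.15 Hz


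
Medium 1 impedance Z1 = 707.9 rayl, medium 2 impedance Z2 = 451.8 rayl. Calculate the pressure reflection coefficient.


Given values:
  Z1 = 707.9 rayl, Z2 = 451.8 rayl
Formula: R = (Z2 - Z1) / (Z2 + Z1)
Numerator: Z2 - Z1 = 451.8 - 707.9 = -256.1
Denominator: Z2 + Z1 = 451.8 + 707.9 = 1159.7
R = -256.1 / 1159.7 = -0.2208

-0.2208


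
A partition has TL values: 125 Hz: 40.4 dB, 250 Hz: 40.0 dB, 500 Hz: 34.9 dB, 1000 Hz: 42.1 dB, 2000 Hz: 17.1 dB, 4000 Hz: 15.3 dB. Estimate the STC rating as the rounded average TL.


Given TL values at each frequency:
  125 Hz: 40.4 dB
  250 Hz: 40.0 dB
  500 Hz: 34.9 dB
  1000 Hz: 42.1 dB
  2000 Hz: 17.1 dB
  4000 Hz: 15.3 dB
Formula: STC ~ round(average of TL values)
Sum = 40.4 + 40.0 + 34.9 + 42.1 + 17.1 + 15.3 = 189.8
Average = 189.8 / 6 = 31.63
Rounded: 32

32


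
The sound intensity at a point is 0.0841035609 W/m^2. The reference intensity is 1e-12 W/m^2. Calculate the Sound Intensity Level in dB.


Given values:
  I = 0.0841035609 W/m^2
  I_ref = 1e-12 W/m^2
Formula: SIL = 10 * log10(I / I_ref)
Compute ratio: I / I_ref = 84103560900
Compute log10: log10(84103560900) = 10.924814
Multiply: SIL = 10 * 10.924814 = 109.25

109.25 dB


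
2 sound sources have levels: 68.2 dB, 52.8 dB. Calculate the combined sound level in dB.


Formula: L_total = 10 * log10( sum(10^(Li/10)) )
  Source 1: 10^(68.2/10) = 6606934.4801
  Source 2: 10^(52.8/10) = 190546.0718
Sum of linear values = 6797480.5519
L_total = 10 * log10(6797480.5519) = 68.32

68.32 dB


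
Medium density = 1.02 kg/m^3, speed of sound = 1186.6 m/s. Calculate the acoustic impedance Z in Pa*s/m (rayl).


Given values:
  rho = 1.02 kg/m^3
  c = 1186.6 m/s
Formula: Z = rho * c
Z = 1.02 * 1186.6
Z = 1210.33

1210.33 rayl


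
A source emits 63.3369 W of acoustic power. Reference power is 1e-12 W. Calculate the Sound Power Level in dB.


Given values:
  W = 63.3369 W
  W_ref = 1e-12 W
Formula: SWL = 10 * log10(W / W_ref)
Compute ratio: W / W_ref = 63336900000000
Compute log10: log10(63336900000000) = 13.801657
Multiply: SWL = 10 * 13.801657 = 138.02

138.02 dB


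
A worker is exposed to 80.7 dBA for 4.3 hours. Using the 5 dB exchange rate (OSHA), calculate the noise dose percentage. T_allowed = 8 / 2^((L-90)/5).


Given values:
  L = 80.7 dBA, T = 4.3 hours
Formula: T_allowed = 8 / 2^((L - 90) / 5)
Compute exponent: (80.7 - 90) / 5 = -1.86
Compute 2^(-1.86) = 0.275476
T_allowed = 8 / 0.275476 = 29.040642 hours
Dose = (T / T_allowed) * 100
Dose = (4.3 / 29.040642) * 100 = 14.81

14.81 %


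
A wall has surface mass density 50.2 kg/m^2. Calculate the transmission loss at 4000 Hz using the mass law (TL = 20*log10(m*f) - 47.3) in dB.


Given values:
  m = 50.2 kg/m^2, f = 4000 Hz
Formula: TL = 20 * log10(m * f) - 47.3
Compute m * f = 50.2 * 4000 = 200800.0
Compute log10(200800.0) = 5.302764
Compute 20 * 5.302764 = 106.0553
TL = 106.0553 - 47.3 = 58.76

58.76 dB


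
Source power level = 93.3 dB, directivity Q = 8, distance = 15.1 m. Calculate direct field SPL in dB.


Given values:
  Lw = 93.3 dB, Q = 8, r = 15.1 m
Formula: SPL = Lw + 10 * log10(Q / (4 * pi * r^2))
Compute 4 * pi * r^2 = 4 * pi * 15.1^2 = 2865.2582
Compute Q / denom = 8 / 2865.2582 = 0.00279207
Compute 10 * log10(0.00279207) = -25.5407
SPL = 93.3 + (-25.5407) = 67.76

67.76 dB


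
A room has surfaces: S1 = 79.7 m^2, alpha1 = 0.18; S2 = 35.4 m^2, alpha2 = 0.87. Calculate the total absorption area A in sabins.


Given surfaces:
  Surface 1: 79.7 * 0.18 = 14.346
  Surface 2: 35.4 * 0.87 = 30.798
Formula: A = sum(Si * alpha_i)
A = 14.346 + 30.798
A = 45.14

45.14 sabins


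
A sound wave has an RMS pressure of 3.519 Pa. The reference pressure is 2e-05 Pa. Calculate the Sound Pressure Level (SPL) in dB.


Given values:
  p = 3.519 Pa
  p_ref = 2e-05 Pa
Formula: SPL = 20 * log10(p / p_ref)
Compute ratio: p / p_ref = 3.519 / 2e-05 = 175950
Compute log10: log10(175950) = 5.245389
Multiply: SPL = 20 * 5.245389 = 104.91

104.91 dB


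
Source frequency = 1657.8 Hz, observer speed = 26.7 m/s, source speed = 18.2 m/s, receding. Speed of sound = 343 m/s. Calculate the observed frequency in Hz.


Given values:
  f_s = 1657.8 Hz, v_o = 26.7 m/s, v_s = 18.2 m/s
  Direction: receding
Formula: f_o = f_s * (c - v_o) / (c + v_s)
Numerator: c - v_o = 343 - 26.7 = 316.3
Denominator: c + v_s = 343 + 18.2 = 361.2
f_o = 1657.8 * 316.3 / 361.2 = 1451.72

1451.72 Hz


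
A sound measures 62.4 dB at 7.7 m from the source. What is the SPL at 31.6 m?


Given values:
  SPL1 = 62.4 dB, r1 = 7.7 m, r2 = 31.6 m
Formula: SPL2 = SPL1 - 20 * log10(r2 / r1)
Compute ratio: r2 / r1 = 31.6 / 7.7 = 4.1039
Compute log10: log10(4.1039) = 0.613197
Compute drop: 20 * 0.613197 = 12.2639
SPL2 = 62.4 - 12.2639 = 50.14

50.14 dB


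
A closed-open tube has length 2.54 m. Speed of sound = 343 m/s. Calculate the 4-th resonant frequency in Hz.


Given values:
  Tube type: closed-open, L = 2.54 m, c = 343 m/s, n = 4
Formula: f_n = (2n - 1) * c / (4 * L)
Compute 2n - 1 = 2*4 - 1 = 7
Compute 4 * L = 4 * 2.54 = 10.16
f = 7 * 343 / 10.16
f = 236.32

236.32 Hz


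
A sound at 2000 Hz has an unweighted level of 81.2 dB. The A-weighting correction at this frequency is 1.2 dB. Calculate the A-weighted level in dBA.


Given values:
  SPL = 81.2 dB
  A-weighting at 2000 Hz = 1.2 dB
Formula: L_A = SPL + A_weight
L_A = 81.2 + (1.2)
L_A = 82.4

82.4 dBA


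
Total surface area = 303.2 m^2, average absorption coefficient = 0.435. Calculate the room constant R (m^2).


Given values:
  S = 303.2 m^2, alpha = 0.435
Formula: R = S * alpha / (1 - alpha)
Numerator: 303.2 * 0.435 = 131.892
Denominator: 1 - 0.435 = 0.565
R = 131.892 / 0.565 = 233.44

233.44 m^2


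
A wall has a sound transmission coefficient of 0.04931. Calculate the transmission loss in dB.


Given values:
  tau = 0.04931
Formula: TL = 10 * log10(1 / tau)
Compute 1 / tau = 1 / 0.04931 = 20.2799
Compute log10(20.2799) = 1.307066
TL = 10 * 1.307066 = 13.07

13.07 dB


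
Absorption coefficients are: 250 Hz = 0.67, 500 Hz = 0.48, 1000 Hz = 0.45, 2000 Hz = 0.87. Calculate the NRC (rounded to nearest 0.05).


Given values:
  a_250 = 0.67, a_500 = 0.48
  a_1000 = 0.45, a_2000 = 0.87
Formula: NRC = (a250 + a500 + a1000 + a2000) / 4
Sum = 0.67 + 0.48 + 0.45 + 0.87 = 2.47
NRC = 2.47 / 4 = 0.6175
Rounded to nearest 0.05: 0.6

0.6


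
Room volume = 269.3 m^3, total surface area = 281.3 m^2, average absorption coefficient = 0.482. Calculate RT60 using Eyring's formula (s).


Given values:
  V = 269.3 m^3, S = 281.3 m^2, alpha = 0.482
Formula: RT60 = 0.161 * V / (-S * ln(1 - alpha))
Compute ln(1 - 0.482) = ln(0.518) = -0.65778
Denominator: -281.3 * -0.65778 = 185.0335
Numerator: 0.161 * 269.3 = 43.3573
RT60 = 43.3573 / 185.0335 = 0.234

0.234 s


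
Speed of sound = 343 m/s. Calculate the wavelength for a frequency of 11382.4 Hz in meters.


Given values:
  c = 343 m/s, f = 11382.4 Hz
Formula: lambda = c / f
lambda = 343 / 11382.4
lambda = 0.0301

0.0301 m


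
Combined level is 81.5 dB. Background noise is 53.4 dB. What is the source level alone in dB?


Given values:
  L_total = 81.5 dB, L_bg = 53.4 dB
Formula: L_source = 10 * log10(10^(L_total/10) - 10^(L_bg/10))
Convert to linear:
  10^(81.5/10) = 141253754.4623
  10^(53.4/10) = 218776.1624
Difference: 141253754.4623 - 218776.1624 = 141034978.2999
L_source = 10 * log10(141034978.2999) = 81.49

81.49 dB


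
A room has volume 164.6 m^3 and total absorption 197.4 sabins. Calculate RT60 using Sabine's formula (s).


Given values:
  V = 164.6 m^3
  A = 197.4 sabins
Formula: RT60 = 0.161 * V / A
Numerator: 0.161 * 164.6 = 26.5006
RT60 = 26.5006 / 197.4 = 0.134

0.134 s


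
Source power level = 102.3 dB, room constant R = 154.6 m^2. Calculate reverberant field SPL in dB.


Given values:
  Lw = 102.3 dB, R = 154.6 m^2
Formula: SPL = Lw + 10 * log10(4 / R)
Compute 4 / R = 4 / 154.6 = 0.025873
Compute 10 * log10(0.025873) = -15.8715
SPL = 102.3 + (-15.8715) = 86.43

86.43 dB


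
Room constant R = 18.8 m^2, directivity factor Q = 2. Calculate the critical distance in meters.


Given values:
  R = 18.8 m^2, Q = 2
Formula: d_c = 0.141 * sqrt(Q * R)
Compute Q * R = 2 * 18.8 = 37.6
Compute sqrt(37.6) = 6.1319
d_c = 0.141 * 6.1319 = 0.865

0.865 m


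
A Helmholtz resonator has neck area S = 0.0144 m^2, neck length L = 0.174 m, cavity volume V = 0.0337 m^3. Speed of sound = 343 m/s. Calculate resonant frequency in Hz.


Given values:
  S = 0.0144 m^2, L = 0.174 m, V = 0.0337 m^3, c = 343 m/s
Formula: f = (c / (2*pi)) * sqrt(S / (V * L))
Compute V * L = 0.0337 * 0.174 = 0.0058638
Compute S / (V * L) = 0.0144 / 0.0058638 = 2.4557
Compute sqrt(2.4557) = 1.567067
Compute c / (2*pi) = 343 / 6.283185 = 54.590148
f = 54.590148 * 1.567067 = 85.55

85.55 Hz


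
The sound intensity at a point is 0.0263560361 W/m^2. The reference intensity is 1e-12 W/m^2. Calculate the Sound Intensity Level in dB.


Given values:
  I = 0.0263560361 W/m^2
  I_ref = 1e-12 W/m^2
Formula: SIL = 10 * log10(I / I_ref)
Compute ratio: I / I_ref = 26356036100
Compute log10: log10(26356036100) = 10.42088
Multiply: SIL = 10 * 10.42088 = 104.21

104.21 dB


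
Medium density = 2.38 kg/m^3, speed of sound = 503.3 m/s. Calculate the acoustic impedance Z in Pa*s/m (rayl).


Given values:
  rho = 2.38 kg/m^3
  c = 503.3 m/s
Formula: Z = rho * c
Z = 2.38 * 503.3
Z = 1197.85

1197.85 rayl


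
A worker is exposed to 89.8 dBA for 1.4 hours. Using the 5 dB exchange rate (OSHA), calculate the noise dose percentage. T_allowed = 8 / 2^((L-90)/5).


Given values:
  L = 89.8 dBA, T = 1.4 hours
Formula: T_allowed = 8 / 2^((L - 90) / 5)
Compute exponent: (89.8 - 90) / 5 = -0.04
Compute 2^(-0.04) = 0.972655
T_allowed = 8 / 0.972655 = 8.22491 hours
Dose = (T / T_allowed) * 100
Dose = (1.4 / 8.22491) * 100 = 17.02

17.02 %


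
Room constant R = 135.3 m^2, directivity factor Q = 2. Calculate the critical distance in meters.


Given values:
  R = 135.3 m^2, Q = 2
Formula: d_c = 0.141 * sqrt(Q * R)
Compute Q * R = 2 * 135.3 = 270.6
Compute sqrt(270.6) = 16.4499
d_c = 0.141 * 16.4499 = 2.319

2.319 m


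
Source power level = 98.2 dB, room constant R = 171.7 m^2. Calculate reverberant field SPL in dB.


Given values:
  Lw = 98.2 dB, R = 171.7 m^2
Formula: SPL = Lw + 10 * log10(4 / R)
Compute 4 / R = 4 / 171.7 = 0.023296
Compute 10 * log10(0.023296) = -16.3272
SPL = 98.2 + (-16.3272) = 81.87

81.87 dB


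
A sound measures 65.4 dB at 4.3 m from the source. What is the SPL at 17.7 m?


Given values:
  SPL1 = 65.4 dB, r1 = 4.3 m, r2 = 17.7 m
Formula: SPL2 = SPL1 - 20 * log10(r2 / r1)
Compute ratio: r2 / r1 = 17.7 / 4.3 = 4.1163
Compute log10: log10(4.1163) = 0.614507
Compute drop: 20 * 0.614507 = 12.2901
SPL2 = 65.4 - 12.2901 = 53.11

53.11 dB


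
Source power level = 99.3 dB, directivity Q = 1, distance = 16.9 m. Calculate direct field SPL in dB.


Given values:
  Lw = 99.3 dB, Q = 1, r = 16.9 m
Formula: SPL = Lw + 10 * log10(Q / (4 * pi * r^2))
Compute 4 * pi * r^2 = 4 * pi * 16.9^2 = 3589.0811
Compute Q / denom = 1 / 3589.0811 = 0.00027862
Compute 10 * log10(0.00027862) = -35.5499
SPL = 99.3 + (-35.5499) = 63.75

63.75 dB


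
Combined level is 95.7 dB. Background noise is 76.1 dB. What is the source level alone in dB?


Given values:
  L_total = 95.7 dB, L_bg = 76.1 dB
Formula: L_source = 10 * log10(10^(L_total/10) - 10^(L_bg/10))
Convert to linear:
  10^(95.7/10) = 3715352290.9717
  10^(76.1/10) = 40738027.7804
Difference: 3715352290.9717 - 40738027.7804 = 3674614263.1913
L_source = 10 * log10(3674614263.1913) = 95.65

95.65 dB


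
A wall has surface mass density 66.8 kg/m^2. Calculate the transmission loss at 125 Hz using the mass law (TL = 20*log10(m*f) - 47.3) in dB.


Given values:
  m = 66.8 kg/m^2, f = 125 Hz
Formula: TL = 20 * log10(m * f) - 47.3
Compute m * f = 66.8 * 125 = 8350.0
Compute log10(8350.0) = 3.921686
Compute 20 * 3.921686 = 78.4337
TL = 78.4337 - 47.3 = 31.13

31.13 dB


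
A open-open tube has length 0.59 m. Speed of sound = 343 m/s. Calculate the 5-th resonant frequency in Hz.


Given values:
  Tube type: open-open, L = 0.59 m, c = 343 m/s, n = 5
Formula: f_n = n * c / (2 * L)
Compute 2 * L = 2 * 0.59 = 1.18
f = 5 * 343 / 1.18
f = 1453.39

1453.39 Hz


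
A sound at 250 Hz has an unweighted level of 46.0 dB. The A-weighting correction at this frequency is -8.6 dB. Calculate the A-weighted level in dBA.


Given values:
  SPL = 46.0 dB
  A-weighting at 250 Hz = -8.6 dB
Formula: L_A = SPL + A_weight
L_A = 46.0 + (-8.6)
L_A = 37.4

37.4 dBA


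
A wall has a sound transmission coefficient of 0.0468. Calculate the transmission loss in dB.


Given values:
  tau = 0.0468
Formula: TL = 10 * log10(1 / tau)
Compute 1 / tau = 1 / 0.0468 = 21.3675
Compute log10(21.3675) = 1.329754
TL = 10 * 1.329754 = 13.3

13.3 dB


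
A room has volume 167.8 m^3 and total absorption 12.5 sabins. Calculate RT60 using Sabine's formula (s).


Given values:
  V = 167.8 m^3
  A = 12.5 sabins
Formula: RT60 = 0.161 * V / A
Numerator: 0.161 * 167.8 = 27.0158
RT60 = 27.0158 / 12.5 = 2.161

2.161 s


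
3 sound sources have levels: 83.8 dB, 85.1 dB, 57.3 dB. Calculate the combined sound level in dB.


Formula: L_total = 10 * log10( sum(10^(Li/10)) )
  Source 1: 10^(83.8/10) = 239883291.9019
  Source 2: 10^(85.1/10) = 323593656.9296
  Source 3: 10^(57.3/10) = 537031.7964
Sum of linear values = 564013980.6279
L_total = 10 * log10(564013980.6279) = 87.51

87.51 dB


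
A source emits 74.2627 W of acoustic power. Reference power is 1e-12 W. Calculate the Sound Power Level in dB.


Given values:
  W = 74.2627 W
  W_ref = 1e-12 W
Formula: SWL = 10 * log10(W / W_ref)
Compute ratio: W / W_ref = 74262700000000
Compute log10: log10(74262700000000) = 13.870771
Multiply: SWL = 10 * 13.870771 = 138.71

138.71 dB


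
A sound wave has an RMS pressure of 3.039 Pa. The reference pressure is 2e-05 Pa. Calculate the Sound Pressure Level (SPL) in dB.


Given values:
  p = 3.039 Pa
  p_ref = 2e-05 Pa
Formula: SPL = 20 * log10(p / p_ref)
Compute ratio: p / p_ref = 3.039 / 2e-05 = 151950
Compute log10: log10(151950) = 5.181701
Multiply: SPL = 20 * 5.181701 = 103.63

103.63 dB


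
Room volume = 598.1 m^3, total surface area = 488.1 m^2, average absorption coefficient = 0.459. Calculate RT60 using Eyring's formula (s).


Given values:
  V = 598.1 m^3, S = 488.1 m^2, alpha = 0.459
Formula: RT60 = 0.161 * V / (-S * ln(1 - alpha))
Compute ln(1 - 0.459) = ln(0.541) = -0.614336
Denominator: -488.1 * -0.614336 = 299.8574
Numerator: 0.161 * 598.1 = 96.2941
RT60 = 96.2941 / 299.8574 = 0.321

0.321 s


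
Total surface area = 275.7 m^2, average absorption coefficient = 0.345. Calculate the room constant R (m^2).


Given values:
  S = 275.7 m^2, alpha = 0.345
Formula: R = S * alpha / (1 - alpha)
Numerator: 275.7 * 0.345 = 95.1165
Denominator: 1 - 0.345 = 0.655
R = 95.1165 / 0.655 = 145.22

145.22 m^2


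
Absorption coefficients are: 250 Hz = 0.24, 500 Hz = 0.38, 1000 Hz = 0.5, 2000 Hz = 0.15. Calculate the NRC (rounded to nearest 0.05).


Given values:
  a_250 = 0.24, a_500 = 0.38
  a_1000 = 0.5, a_2000 = 0.15
Formula: NRC = (a250 + a500 + a1000 + a2000) / 4
Sum = 0.24 + 0.38 + 0.5 + 0.15 = 1.27
NRC = 1.27 / 4 = 0.3175
Rounded to nearest 0.05: 0.3

0.3


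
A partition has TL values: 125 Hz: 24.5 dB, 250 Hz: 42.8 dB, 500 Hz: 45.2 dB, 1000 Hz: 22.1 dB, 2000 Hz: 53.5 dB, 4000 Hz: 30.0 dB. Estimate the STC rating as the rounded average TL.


Given TL values at each frequency:
  125 Hz: 24.5 dB
  250 Hz: 42.8 dB
  500 Hz: 45.2 dB
  1000 Hz: 22.1 dB
  2000 Hz: 53.5 dB
  4000 Hz: 30.0 dB
Formula: STC ~ round(average of TL values)
Sum = 24.5 + 42.8 + 45.2 + 22.1 + 53.5 + 30.0 = 218.1
Average = 218.1 / 6 = 36.35
Rounded: 36

36


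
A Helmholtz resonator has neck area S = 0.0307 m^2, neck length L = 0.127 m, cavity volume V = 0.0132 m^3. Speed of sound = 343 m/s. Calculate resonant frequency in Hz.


Given values:
  S = 0.0307 m^2, L = 0.127 m, V = 0.0132 m^3, c = 343 m/s
Formula: f = (c / (2*pi)) * sqrt(S / (V * L))
Compute V * L = 0.0132 * 0.127 = 0.0016764
Compute S / (V * L) = 0.0307 / 0.0016764 = 18.3131
Compute sqrt(18.3131) = 4.279381
Compute c / (2*pi) = 343 / 6.283185 = 54.590148
f = 54.590148 * 4.279381 = 233.61

233.61 Hz


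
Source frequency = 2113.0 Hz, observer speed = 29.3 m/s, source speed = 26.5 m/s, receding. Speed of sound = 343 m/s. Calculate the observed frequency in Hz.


Given values:
  f_s = 2113.0 Hz, v_o = 29.3 m/s, v_s = 26.5 m/s
  Direction: receding
Formula: f_o = f_s * (c - v_o) / (c + v_s)
Numerator: c - v_o = 343 - 29.3 = 313.7
Denominator: c + v_s = 343 + 26.5 = 369.5
f_o = 2113.0 * 313.7 / 369.5 = 1793.91

1793.91 Hz


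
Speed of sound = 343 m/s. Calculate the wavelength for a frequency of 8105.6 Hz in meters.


Given values:
  c = 343 m/s, f = 8105.6 Hz
Formula: lambda = c / f
lambda = 343 / 8105.6
lambda = 0.0423

0.0423 m


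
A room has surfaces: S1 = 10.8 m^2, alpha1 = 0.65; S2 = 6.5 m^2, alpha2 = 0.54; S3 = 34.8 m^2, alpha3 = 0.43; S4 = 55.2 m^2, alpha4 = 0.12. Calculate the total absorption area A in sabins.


Given surfaces:
  Surface 1: 10.8 * 0.65 = 7.02
  Surface 2: 6.5 * 0.54 = 3.51
  Surface 3: 34.8 * 0.43 = 14.964
  Surface 4: 55.2 * 0.12 = 6.624
Formula: A = sum(Si * alpha_i)
A = 7.02 + 3.51 + 14.964 + 6.624
A = 32.12

32.12 sabins


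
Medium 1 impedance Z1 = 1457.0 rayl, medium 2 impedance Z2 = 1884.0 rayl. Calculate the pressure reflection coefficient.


Given values:
  Z1 = 1457.0 rayl, Z2 = 1884.0 rayl
Formula: R = (Z2 - Z1) / (Z2 + Z1)
Numerator: Z2 - Z1 = 1884.0 - 1457.0 = 427.0
Denominator: Z2 + Z1 = 1884.0 + 1457.0 = 3341.0
R = 427.0 / 3341.0 = 0.1278

0.1278


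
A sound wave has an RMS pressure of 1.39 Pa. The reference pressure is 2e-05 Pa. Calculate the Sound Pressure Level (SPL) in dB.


Given values:
  p = 1.39 Pa
  p_ref = 2e-05 Pa
Formula: SPL = 20 * log10(p / p_ref)
Compute ratio: p / p_ref = 1.39 / 2e-05 = 69500
Compute log10: log10(69500) = 4.841985
Multiply: SPL = 20 * 4.841985 = 96.84

96.84 dB


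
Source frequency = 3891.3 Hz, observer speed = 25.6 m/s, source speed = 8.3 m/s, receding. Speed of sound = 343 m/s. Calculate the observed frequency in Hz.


Given values:
  f_s = 3891.3 Hz, v_o = 25.6 m/s, v_s = 8.3 m/s
  Direction: receding
Formula: f_o = f_s * (c - v_o) / (c + v_s)
Numerator: c - v_o = 343 - 25.6 = 317.4
Denominator: c + v_s = 343 + 8.3 = 351.3
f_o = 3891.3 * 317.4 / 351.3 = 3515.79

3515.79 Hz


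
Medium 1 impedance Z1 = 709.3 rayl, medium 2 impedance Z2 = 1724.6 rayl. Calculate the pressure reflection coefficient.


Given values:
  Z1 = 709.3 rayl, Z2 = 1724.6 rayl
Formula: R = (Z2 - Z1) / (Z2 + Z1)
Numerator: Z2 - Z1 = 1724.6 - 709.3 = 1015.3
Denominator: Z2 + Z1 = 1724.6 + 709.3 = 2433.9
R = 1015.3 / 2433.9 = 0.4171

0.4171


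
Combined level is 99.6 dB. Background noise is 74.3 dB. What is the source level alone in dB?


Given values:
  L_total = 99.6 dB, L_bg = 74.3 dB
Formula: L_source = 10 * log10(10^(L_total/10) - 10^(L_bg/10))
Convert to linear:
  10^(99.6/10) = 9120108393.5591
  10^(74.3/10) = 26915348.0393
Difference: 9120108393.5591 - 26915348.0393 = 9093193045.5198
L_source = 10 * log10(9093193045.5198) = 99.59

99.59 dB


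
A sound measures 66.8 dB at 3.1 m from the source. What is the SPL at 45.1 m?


Given values:
  SPL1 = 66.8 dB, r1 = 3.1 m, r2 = 45.1 m
Formula: SPL2 = SPL1 - 20 * log10(r2 / r1)
Compute ratio: r2 / r1 = 45.1 / 3.1 = 14.5484
Compute log10: log10(14.5484) = 1.162815
Compute drop: 20 * 1.162815 = 23.2563
SPL2 = 66.8 - 23.2563 = 43.54

43.54 dB


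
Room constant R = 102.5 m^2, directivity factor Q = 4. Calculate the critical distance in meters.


Given values:
  R = 102.5 m^2, Q = 4
Formula: d_c = 0.141 * sqrt(Q * R)
Compute Q * R = 4 * 102.5 = 410.0
Compute sqrt(410.0) = 20.2485
d_c = 0.141 * 20.2485 = 2.855

2.855 m


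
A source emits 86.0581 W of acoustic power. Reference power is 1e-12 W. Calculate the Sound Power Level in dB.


Given values:
  W = 86.0581 W
  W_ref = 1e-12 W
Formula: SWL = 10 * log10(W / W_ref)
Compute ratio: W / W_ref = 86058100000000
Compute log10: log10(86058100000000) = 13.934792
Multiply: SWL = 10 * 13.934792 = 139.35

139.35 dB


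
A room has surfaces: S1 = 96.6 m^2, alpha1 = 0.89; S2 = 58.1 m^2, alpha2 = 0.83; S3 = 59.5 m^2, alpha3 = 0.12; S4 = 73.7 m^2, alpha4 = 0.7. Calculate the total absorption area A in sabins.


Given surfaces:
  Surface 1: 96.6 * 0.89 = 85.974
  Surface 2: 58.1 * 0.83 = 48.223
  Surface 3: 59.5 * 0.12 = 7.14
  Surface 4: 73.7 * 0.7 = 51.59
Formula: A = sum(Si * alpha_i)
A = 85.974 + 48.223 + 7.14 + 51.59
A = 192.93

192.93 sabins


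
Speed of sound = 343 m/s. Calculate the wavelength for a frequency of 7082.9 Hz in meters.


Given values:
  c = 343 m/s, f = 7082.9 Hz
Formula: lambda = c / f
lambda = 343 / 7082.9
lambda = 0.0484

0.0484 m


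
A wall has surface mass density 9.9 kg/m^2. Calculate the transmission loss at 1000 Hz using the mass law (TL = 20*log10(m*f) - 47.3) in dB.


Given values:
  m = 9.9 kg/m^2, f = 1000 Hz
Formula: TL = 20 * log10(m * f) - 47.3
Compute m * f = 9.9 * 1000 = 9900.0
Compute log10(9900.0) = 3.995635
Compute 20 * 3.995635 = 79.9127
TL = 79.9127 - 47.3 = 32.61

32.61 dB


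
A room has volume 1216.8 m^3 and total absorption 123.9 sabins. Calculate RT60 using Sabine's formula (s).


Given values:
  V = 1216.8 m^3
  A = 123.9 sabins
Formula: RT60 = 0.161 * V / A
Numerator: 0.161 * 1216.8 = 195.9048
RT60 = 195.9048 / 123.9 = 1.581

1.581 s


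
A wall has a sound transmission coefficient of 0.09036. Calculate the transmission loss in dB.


Given values:
  tau = 0.09036
Formula: TL = 10 * log10(1 / tau)
Compute 1 / tau = 1 / 0.09036 = 11.0668
Compute log10(11.0668) = 1.044022
TL = 10 * 1.044022 = 10.44

10.44 dB


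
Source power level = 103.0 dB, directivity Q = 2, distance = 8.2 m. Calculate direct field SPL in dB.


Given values:
  Lw = 103.0 dB, Q = 2, r = 8.2 m
Formula: SPL = Lw + 10 * log10(Q / (4 * pi * r^2))
Compute 4 * pi * r^2 = 4 * pi * 8.2^2 = 844.9628
Compute Q / denom = 2 / 844.9628 = 0.00236697
Compute 10 * log10(0.00236697) = -26.2581
SPL = 103.0 + (-26.2581) = 76.74

76.74 dB


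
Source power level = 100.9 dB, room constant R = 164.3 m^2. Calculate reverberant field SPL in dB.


Given values:
  Lw = 100.9 dB, R = 164.3 m^2
Formula: SPL = Lw + 10 * log10(4 / R)
Compute 4 / R = 4 / 164.3 = 0.024346
Compute 10 * log10(0.024346) = -16.1357
SPL = 100.9 + (-16.1357) = 84.76

84.76 dB


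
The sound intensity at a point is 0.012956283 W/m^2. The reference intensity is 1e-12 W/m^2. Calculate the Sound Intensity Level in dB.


Given values:
  I = 0.012956283 W/m^2
  I_ref = 1e-12 W/m^2
Formula: SIL = 10 * log10(I / I_ref)
Compute ratio: I / I_ref = 12956283000
Compute log10: log10(12956283000) = 10.11248
Multiply: SIL = 10 * 10.11248 = 101.12

101.12 dB


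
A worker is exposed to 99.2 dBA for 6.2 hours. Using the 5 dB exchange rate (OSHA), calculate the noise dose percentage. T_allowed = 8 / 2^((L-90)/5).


Given values:
  L = 99.2 dBA, T = 6.2 hours
Formula: T_allowed = 8 / 2^((L - 90) / 5)
Compute exponent: (99.2 - 90) / 5 = 1.84
Compute 2^(1.84) = 3.5801
T_allowed = 8 / 3.5801 = 2.234574 hours
Dose = (T / T_allowed) * 100
Dose = (6.2 / 2.234574) * 100 = 277.46

277.46 %
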